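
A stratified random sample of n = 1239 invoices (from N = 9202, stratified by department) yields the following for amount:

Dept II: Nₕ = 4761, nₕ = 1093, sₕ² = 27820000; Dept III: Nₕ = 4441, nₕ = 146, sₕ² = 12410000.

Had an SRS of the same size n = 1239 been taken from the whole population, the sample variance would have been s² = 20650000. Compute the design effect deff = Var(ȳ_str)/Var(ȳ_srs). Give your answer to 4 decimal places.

1.6915

Var(ȳ_str) = Σ Wₕ²(1−fₕ)sₕ²/nₕ with Wₕ = Nₕ/9202:
  Dept II: (4761/9202)²·(1−1093/4761)·27820000/1093 = 5249.2833
  Dept III: (4441/9202)²·(1−146/4441)·12410000/146 = 19146.897
  → Var(ȳ_str) = 24396.18.
Var(ȳ_srs) = (1 − 1239/9202)·20650000/1239 = 14422.589.
deff = 24396.18 / 14422.589 = 1.6915.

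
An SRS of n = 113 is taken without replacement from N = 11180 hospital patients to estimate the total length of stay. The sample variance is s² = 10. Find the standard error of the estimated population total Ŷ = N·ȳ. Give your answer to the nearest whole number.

3309

Var(Ŷ) = N²·Var(ȳ) = N²·(1 − n/N)·s²/n.
f = 113/11180 = 0.01010733; Var(ȳ) = 0.98989267·10/113 = 0.087601121.
Var(Ŷ) = 11180² · 0.087601121 = 1.0949474 × 10^7.
SE(Ŷ) = √(1.0949474 × 10^7) = 3309.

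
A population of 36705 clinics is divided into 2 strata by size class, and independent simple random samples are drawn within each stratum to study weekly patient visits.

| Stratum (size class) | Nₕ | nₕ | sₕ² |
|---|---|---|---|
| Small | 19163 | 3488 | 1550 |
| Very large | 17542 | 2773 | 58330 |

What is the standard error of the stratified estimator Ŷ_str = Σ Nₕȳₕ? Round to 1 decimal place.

74720.7

Var(Ŷ_str) = Σₕ Nₕ²(1 − fₕ)sₕ²/nₕ.
Small: 19163²·(1 − 3488/19163)·1550/3488 = 1.334831 × 10^8.
Very large: 17542²·(1 − 2773/17542)·58330/2773 = 5.4496963 × 10^9.
Sum = 5.5831794 × 10^9.
SE = √(5.5831794 × 10^9) = 74720.7.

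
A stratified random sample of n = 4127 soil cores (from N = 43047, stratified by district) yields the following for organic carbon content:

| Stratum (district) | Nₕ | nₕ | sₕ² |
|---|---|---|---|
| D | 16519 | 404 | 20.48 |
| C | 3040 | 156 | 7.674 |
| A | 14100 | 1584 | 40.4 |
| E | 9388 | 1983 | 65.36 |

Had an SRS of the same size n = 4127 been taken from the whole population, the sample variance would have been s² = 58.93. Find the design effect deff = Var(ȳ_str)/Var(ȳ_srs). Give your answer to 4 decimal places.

0.8660

Var(ȳ_str) = Σ Wₕ²(1−fₕ)sₕ²/nₕ with Wₕ = Nₕ/43047:
  D: (16519/43047)²·(1−404/16519)·20.48/404 = 0.0072824392
  C: (3040/43047)²·(1−156/3040)·7.674/156 = 2.3274494 × 10^-4
  A: (14100/43047)²·(1−1584/14100)·40.4/1584 = 0.0024289864
  E: (9388/43047)²·(1−1983/9388)·65.36/1983 = 0.0012365216
  → Var(ȳ_str) = 0.011180692.
Var(ȳ_srs) = (1 − 4127/43047)·58.93/4127 = 0.012910169.
deff = 0.011180692 / 0.012910169 = 0.8660.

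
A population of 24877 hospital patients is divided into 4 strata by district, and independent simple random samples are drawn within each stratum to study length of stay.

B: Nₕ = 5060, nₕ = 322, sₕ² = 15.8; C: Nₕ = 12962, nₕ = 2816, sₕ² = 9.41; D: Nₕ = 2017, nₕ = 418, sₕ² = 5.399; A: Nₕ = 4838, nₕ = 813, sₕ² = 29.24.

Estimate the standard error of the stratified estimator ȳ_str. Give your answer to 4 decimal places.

Var(ȳ_str) = Σₕ Wₕ²(1 − fₕ)sₕ²/nₕ with Wₕ = Nₕ/N, N = 24877.
B: Wₕ = 0.20340073; term = 0.20340073²·(1 − 0.06363636)·15.8/322 = 0.0019008628.
C: Wₕ = 0.52104353; term = 0.52104353²·(1 − 0.21725042)·9.41/2816 = 7.1011361 × 10^-4.
D: Wₕ = 0.08107891; term = 0.08107891²·(1 − 0.20723847)·5.399/418 = 6.731245 × 10^-5.
A: Wₕ = 0.19447683; term = 0.19447683²·(1 − 0.16804465)·29.24/813 = 0.0011316772.
Sum = 0.0038099661.
SE = √(0.0038099661) = 0.0617.

0.0617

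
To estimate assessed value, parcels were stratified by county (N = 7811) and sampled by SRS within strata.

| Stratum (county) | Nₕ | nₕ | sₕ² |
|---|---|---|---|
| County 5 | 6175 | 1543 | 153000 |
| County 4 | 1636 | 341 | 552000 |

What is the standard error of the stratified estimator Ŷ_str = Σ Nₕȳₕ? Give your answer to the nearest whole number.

79156

Var(Ŷ_str) = Σₕ Nₕ²(1 − fₕ)sₕ²/nₕ.
County 5: 6175²·(1 − 1543/6175)·153000/1543 = 2.8361619 × 10^9.
County 4: 1636²·(1 − 341/1636)·552000/341 = 3.429555 × 10^9.
Sum = 6.2657169 × 10^9.
SE = √(6.2657169 × 10^9) = 79156.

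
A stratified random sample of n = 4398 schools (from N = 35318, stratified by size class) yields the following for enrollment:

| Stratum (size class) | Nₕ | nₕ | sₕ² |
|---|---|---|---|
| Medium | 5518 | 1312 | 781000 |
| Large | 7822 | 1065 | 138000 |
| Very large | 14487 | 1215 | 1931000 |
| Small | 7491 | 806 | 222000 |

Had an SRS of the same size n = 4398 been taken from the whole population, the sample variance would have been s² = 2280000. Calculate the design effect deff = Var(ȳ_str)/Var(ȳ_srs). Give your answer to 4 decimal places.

0.6006

Var(ȳ_str) = Σ Wₕ²(1−fₕ)sₕ²/nₕ with Wₕ = Nₕ/35318:
  Medium: (5518/35318)²·(1−1312/5518)·781000/1312 = 11.075822
  Large: (7822/35318)²·(1−1065/7822)·138000/1065 = 5.4904634
  Very large: (14487/35318)²·(1−1215/14487)·1931000/1215 = 244.97887
  Small: (7491/35318)²·(1−806/7491)·222000/806 = 11.057754
  → Var(ȳ_str) = 272.60291.
Var(ȳ_srs) = (1 − 4398/35318)·2280000/4398 = 453.86115.
deff = 272.60291 / 453.86115 = 0.6006.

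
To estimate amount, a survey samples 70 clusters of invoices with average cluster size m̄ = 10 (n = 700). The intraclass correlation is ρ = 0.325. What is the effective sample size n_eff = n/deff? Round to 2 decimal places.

deff = 1 + (10 − 1)·0.325 = 1 + 2.925 = 3.925.
n_eff = 700 / 3.925 = 178.34.

178.34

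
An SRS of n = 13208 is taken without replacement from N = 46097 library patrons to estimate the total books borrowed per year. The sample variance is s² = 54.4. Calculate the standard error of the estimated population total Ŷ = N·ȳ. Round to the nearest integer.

Var(Ŷ) = N²·Var(ȳ) = N²·(1 − n/N)·s²/n.
f = 13208/46097 = 0.28652624; Var(ȳ) = 0.71347376·54.4/13208 = 0.0029385957.
Var(Ŷ) = 46097² · 0.0029385957 = 6.2443202 × 10^6.
SE(Ŷ) = √(6.2443202 × 10^6) = 2499.

2499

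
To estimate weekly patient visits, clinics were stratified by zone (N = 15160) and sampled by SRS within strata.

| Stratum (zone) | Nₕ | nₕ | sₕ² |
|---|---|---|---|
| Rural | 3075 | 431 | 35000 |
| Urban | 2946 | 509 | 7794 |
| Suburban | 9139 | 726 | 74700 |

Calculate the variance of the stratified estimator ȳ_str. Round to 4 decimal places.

37.7730

Var(ȳ_str) = Σₕ Wₕ²(1 − fₕ)sₕ²/nₕ with Wₕ = Nₕ/N, N = 15160.
Rural: Wₕ = 0.20283641; term = 0.20283641²·(1 − 0.14016260)·35000/431 = 2.8727573.
Urban: Wₕ = 0.19432718; term = 0.19432718²·(1 − 0.17277665)·7794/509 = 0.47833536.
Suburban: Wₕ = 0.60283641; term = 0.60283641²·(1 − 0.07943976)·74700/726 = 34.421924.
Sum = 37.773017.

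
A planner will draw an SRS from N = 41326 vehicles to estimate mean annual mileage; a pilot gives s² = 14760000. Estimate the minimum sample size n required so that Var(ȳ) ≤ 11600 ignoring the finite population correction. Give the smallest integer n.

1273

Without fpc, n₀ = s²/D = 14760000/11600 = 1272.4138.
Rounding up, n = 1273.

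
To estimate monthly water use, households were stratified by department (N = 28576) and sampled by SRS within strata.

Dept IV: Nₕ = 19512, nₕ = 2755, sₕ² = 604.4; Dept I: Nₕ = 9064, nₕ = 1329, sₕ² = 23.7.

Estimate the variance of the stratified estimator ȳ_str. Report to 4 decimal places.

0.0894

Var(ȳ_str) = Σₕ Wₕ²(1 − fₕ)sₕ²/nₕ with Wₕ = Nₕ/N, N = 28576.
Dept IV: Wₕ = 0.68281075; term = 0.68281075²·(1 − 0.14119516)·604.4/2755 = 0.087841154.
Dept I: Wₕ = 0.31718925; term = 0.31718925²·(1 − 0.14662401)·23.7/1329 = 0.0015310899.
Sum = 0.089372244.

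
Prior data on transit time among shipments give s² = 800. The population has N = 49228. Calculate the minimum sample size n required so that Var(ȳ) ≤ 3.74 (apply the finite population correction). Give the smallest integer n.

213

Without fpc, n₀ = s²/D = 800/3.74 = 213.9037.
With fpc, (1 − n/N)·s²/n ≤ D requires n ≥ n₀/(1 + n₀/N) = 213.9037/(1 + 213.9037/49228) = 212.9783.
Rounding up, n = 213.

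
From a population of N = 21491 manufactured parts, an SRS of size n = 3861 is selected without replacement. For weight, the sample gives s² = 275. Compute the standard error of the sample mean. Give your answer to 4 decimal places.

Under SRS without replacement, Var(ȳ) = (1 − f)·s²/n with f = n/N = 3861/21491 = 0.17965660.
Var(ȳ) = (1 − 0.17965660)·275/3861 = 0.82034340·0.071225071 = 0.058429017.
SE(ȳ) = √(0.058429017) = 0.2417.

0.2417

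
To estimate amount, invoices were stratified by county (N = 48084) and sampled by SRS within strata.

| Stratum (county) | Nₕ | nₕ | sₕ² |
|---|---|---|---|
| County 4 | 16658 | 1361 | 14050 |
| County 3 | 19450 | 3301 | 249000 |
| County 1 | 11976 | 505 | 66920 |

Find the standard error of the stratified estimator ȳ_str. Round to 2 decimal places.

Var(ȳ_str) = Σₕ Wₕ²(1 − fₕ)sₕ²/nₕ with Wₕ = Nₕ/N, N = 48084.
County 4: Wₕ = 0.34643540; term = 0.34643540²·(1 − 0.08170249)·14050/1361 = 1.1377482.
County 3: Wₕ = 0.40450046; term = 0.40450046²·(1 − 0.16971722)·249000/3301 = 10.247499.
County 1: Wₕ = 0.24906414; term = 0.24906414²·(1 − 0.04216767)·66920/505 = 7.8736561.
Sum = 19.258903.
SE = √(19.258903) = 4.39.

4.39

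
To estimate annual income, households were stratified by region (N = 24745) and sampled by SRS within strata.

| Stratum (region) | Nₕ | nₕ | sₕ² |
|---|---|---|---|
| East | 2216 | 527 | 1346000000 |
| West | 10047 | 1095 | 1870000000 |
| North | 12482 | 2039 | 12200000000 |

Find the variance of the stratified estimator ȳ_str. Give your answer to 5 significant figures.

Var(ȳ_str) = Σₕ Wₕ²(1 − fₕ)sₕ²/nₕ with Wₕ = Nₕ/N, N = 24745.
East: Wₕ = 0.08955345; term = 0.08955345²·(1 − 0.23781588)·1346000000/527 = 15612.014.
West: Wₕ = 0.40602142; term = 0.40602142²·(1 − 0.10898776)·1870000000/1095 = 250847.08.
North: Wₕ = 0.50442514; term = 0.50442514²·(1 − 0.16335523)·12200000000/2039 = 1.2737293 × 10^6.
Sum = 1.5401884 × 10^6.

1.5402 × 10^6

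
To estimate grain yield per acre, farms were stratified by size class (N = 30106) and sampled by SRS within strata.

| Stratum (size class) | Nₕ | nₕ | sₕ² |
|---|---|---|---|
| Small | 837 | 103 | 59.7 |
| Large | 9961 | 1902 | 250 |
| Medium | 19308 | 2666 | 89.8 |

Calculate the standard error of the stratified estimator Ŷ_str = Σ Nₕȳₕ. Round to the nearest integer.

4662

Var(Ŷ_str) = Σₕ Nₕ²(1 − fₕ)sₕ²/nₕ.
Small: 837²·(1 − 103/837)·59.7/103 = 356089.05.
Large: 9961²·(1 − 1902/9961)·250/1902 = 1.0551485 × 10^7.
Medium: 19308²·(1 − 2666/19308)·89.8/2666 = 1.0823283 × 10^7.
Sum = 2.1730857 × 10^7.
SE = √(2.1730857 × 10^7) = 4662.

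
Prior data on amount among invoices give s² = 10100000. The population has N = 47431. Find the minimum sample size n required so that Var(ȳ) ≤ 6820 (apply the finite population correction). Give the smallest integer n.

Without fpc, n₀ = s²/D = 10100000/6820 = 1480.9384.
With fpc, (1 − n/N)·s²/n ≤ D requires n ≥ n₀/(1 + n₀/N) = 1480.9384/(1 + 1480.9384/47431) = 1436.0991.
Rounding up, n = 1437.

1437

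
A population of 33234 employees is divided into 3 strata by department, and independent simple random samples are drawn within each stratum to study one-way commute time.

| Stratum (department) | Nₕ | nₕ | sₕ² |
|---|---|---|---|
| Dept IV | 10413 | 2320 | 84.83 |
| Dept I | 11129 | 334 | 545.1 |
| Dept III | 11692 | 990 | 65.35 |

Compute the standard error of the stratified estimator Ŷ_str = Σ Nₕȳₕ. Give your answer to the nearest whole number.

Var(Ŷ_str) = Σₕ Nₕ²(1 − fₕ)sₕ²/nₕ.
Dept IV: 10413²·(1 − 2320/10413)·84.83/2320 = 3.0813916 × 10^6.
Dept I: 11129²·(1 − 334/11129)·545.1/334 = 1.9606881 × 10^8.
Dept III: 11692²·(1 − 990/11692)·65.35/990 = 8.2596977 × 10^6.
Sum = 2.074099 × 10^8.
SE = √(2.074099 × 10^8) = 14402.

14402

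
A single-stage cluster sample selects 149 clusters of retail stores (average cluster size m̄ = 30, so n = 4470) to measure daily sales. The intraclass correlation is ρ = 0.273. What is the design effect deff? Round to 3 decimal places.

8.917

deff = 1 + (30 − 1)·0.273 = 1 + 7.917 = 8.917.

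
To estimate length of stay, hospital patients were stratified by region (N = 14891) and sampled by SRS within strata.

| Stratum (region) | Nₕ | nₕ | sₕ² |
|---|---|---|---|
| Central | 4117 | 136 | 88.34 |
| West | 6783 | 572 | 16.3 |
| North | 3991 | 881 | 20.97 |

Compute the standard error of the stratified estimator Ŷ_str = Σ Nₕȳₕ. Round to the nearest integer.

3485

Var(Ŷ_str) = Σₕ Nₕ²(1 − fₕ)sₕ²/nₕ.
Central: 4117²·(1 − 136/4117)·88.34/136 = 1.0646124 × 10^7.
West: 6783²·(1 − 572/6783)·16.3/572 = 1.2005353 × 10^6.
North: 3991²·(1 − 881/3991)·20.97/881 = 295436.83.
Sum = 1.2142096 × 10^7.
SE = √(1.2142096 × 10^7) = 3485.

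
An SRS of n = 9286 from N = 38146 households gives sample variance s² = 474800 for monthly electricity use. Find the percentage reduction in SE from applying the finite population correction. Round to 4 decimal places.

13.0191

f = n/N = 9286/38146 = 0.24343313.
SE_no-fpc = √(s²/n) = 7.1505758; SE_fpc = √((1−f)s²/n) = 6.2196318.
Ratio = √(1−f) = 0.86980853. Reduction = 100·(1 − 0.86980853) = 13.0191%.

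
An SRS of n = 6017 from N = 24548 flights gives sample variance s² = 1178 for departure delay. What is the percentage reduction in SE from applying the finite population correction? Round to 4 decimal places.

13.1157

f = n/N = 6017/24548 = 0.24511162.
SE_no-fpc = √(s²/n) = 0.44246879; SE_fpc = √((1−f)s²/n) = 0.38443596.
Ratio = √(1−f) = 0.86884313. Reduction = 100·(1 − 0.86884313) = 13.1157%.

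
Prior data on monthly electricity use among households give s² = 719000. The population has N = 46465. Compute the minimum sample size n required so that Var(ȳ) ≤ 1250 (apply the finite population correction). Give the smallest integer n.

569

Without fpc, n₀ = s²/D = 719000/1250 = 575.2000.
With fpc, (1 − n/N)·s²/n ≤ D requires n ≥ n₀/(1 + n₀/N) = 575.2000/(1 + 575.2000/46465) = 568.1665.
Rounding up, n = 569.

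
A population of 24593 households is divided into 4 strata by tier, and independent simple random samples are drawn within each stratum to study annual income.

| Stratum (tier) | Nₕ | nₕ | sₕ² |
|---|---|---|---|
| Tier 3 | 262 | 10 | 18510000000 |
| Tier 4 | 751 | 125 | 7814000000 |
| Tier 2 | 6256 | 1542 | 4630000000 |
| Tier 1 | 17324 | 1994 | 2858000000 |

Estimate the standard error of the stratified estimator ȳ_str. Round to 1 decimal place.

1013.1

Var(ȳ_str) = Σₕ Wₕ²(1 − fₕ)sₕ²/nₕ with Wₕ = Nₕ/N, N = 24593.
Tier 3: Wₕ = 0.01065344; term = 0.01065344²·(1 − 0.03816794)·18510000000/10 = 202062.27.
Tier 4: Wₕ = 0.03053714; term = 0.03053714²·(1 − 0.16644474)·7814000000/125 = 48590.867.
Tier 2: Wₕ = 0.25438133; term = 0.25438133²·(1 − 0.24648338)·4630000000/1542 = 146406.35.
Tier 1: Wₕ = 0.70442809; term = 0.70442809²·(1 − 0.11510044)·2858000000/1994 = 629367.6.
Sum = 1.0264271 × 10^6.
SE = √(1.0264271 × 10^6) = 1013.1.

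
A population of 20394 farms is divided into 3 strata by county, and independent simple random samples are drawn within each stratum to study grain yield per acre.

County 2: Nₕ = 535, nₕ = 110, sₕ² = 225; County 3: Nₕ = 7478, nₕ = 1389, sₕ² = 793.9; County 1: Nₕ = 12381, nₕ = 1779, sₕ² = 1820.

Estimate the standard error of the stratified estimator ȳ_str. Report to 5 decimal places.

0.62174

Var(ȳ_str) = Σₕ Wₕ²(1 − fₕ)sₕ²/nₕ with Wₕ = Nₕ/N, N = 20394.
County 2: Wₕ = 0.02623321; term = 0.02623321²·(1 − 0.20560748)·225/110 = 0.0011182212.
County 3: Wₕ = 0.36667647; term = 0.36667647²·(1 − 0.18574485)·793.9/1389 = 0.062573459.
County 1: Wₕ = 0.60709032; term = 0.60709032²·(1 − 0.14368791)·1820/1779 = 0.32287479.
Sum = 0.38656647.
SE = √(0.38656647) = 0.62174.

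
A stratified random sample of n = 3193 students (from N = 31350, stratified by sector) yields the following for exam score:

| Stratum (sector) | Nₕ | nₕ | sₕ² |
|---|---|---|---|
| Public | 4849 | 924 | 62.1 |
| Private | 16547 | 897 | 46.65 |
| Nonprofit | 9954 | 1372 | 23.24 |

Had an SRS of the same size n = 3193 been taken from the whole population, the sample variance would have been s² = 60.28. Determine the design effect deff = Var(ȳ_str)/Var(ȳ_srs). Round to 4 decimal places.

Var(ȳ_str) = Σ Wₕ²(1−fₕ)sₕ²/nₕ with Wₕ = Nₕ/31350:
  Public: (4849/31350)²·(1−924/4849)·62.1/924 = 0.0013014767
  Private: (16547/31350)²·(1−897/16547)·46.65/897 = 0.013703065
  Nonprofit: (9954/31350)²·(1−1372/9954)·23.24/1372 = 0.001472289
  → Var(ȳ_str) = 0.016476831.
Var(ȳ_srs) = (1 − 3193/31350)·60.28/3193 = 0.01695599.
deff = 0.016476831 / 0.01695599 = 0.9717.

0.9717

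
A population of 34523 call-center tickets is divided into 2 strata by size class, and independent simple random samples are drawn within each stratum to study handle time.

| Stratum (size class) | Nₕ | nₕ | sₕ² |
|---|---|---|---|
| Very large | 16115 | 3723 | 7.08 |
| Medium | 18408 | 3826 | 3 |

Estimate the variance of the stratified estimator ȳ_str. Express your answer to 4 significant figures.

4.952 × 10^-4

Var(ȳ_str) = Σₕ Wₕ²(1 − fₕ)sₕ²/nₕ with Wₕ = Nₕ/N, N = 34523.
Very large: Wₕ = 0.46679026; term = 0.46679026²·(1 − 0.23102699)·7.08/3723 = 3.1863603 × 10^-4.
Medium: Wₕ = 0.53320974; term = 0.53320974²·(1 − 0.20784442)·3/3826 = 1.7659684 × 10^-4.
Sum = 4.9523287 × 10^-4.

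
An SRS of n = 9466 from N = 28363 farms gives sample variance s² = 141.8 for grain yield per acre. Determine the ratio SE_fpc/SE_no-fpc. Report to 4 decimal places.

0.8162

f = n/N = 9466/28363 = 0.33374467.
SE_no-fpc = √(s²/n) = 0.12239252; SE_fpc = √((1−f)s²/n) = 0.099902237.
Ratio = √(1−f) = 0.81624465.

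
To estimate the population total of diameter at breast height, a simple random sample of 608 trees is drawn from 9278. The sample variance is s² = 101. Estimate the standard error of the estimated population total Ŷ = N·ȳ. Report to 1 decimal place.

Var(Ŷ) = N²·Var(ȳ) = N²·(1 − n/N)·s²/n.
f = 608/9278 = 0.06553136; Var(ȳ) = 0.93446864·101/608 = 0.15523245.
Var(Ŷ) = 9278² · 0.15523245 = 1.3362609 × 10^7.
SE(Ŷ) = √(1.3362609 × 10^7) = 3655.5.

3655.5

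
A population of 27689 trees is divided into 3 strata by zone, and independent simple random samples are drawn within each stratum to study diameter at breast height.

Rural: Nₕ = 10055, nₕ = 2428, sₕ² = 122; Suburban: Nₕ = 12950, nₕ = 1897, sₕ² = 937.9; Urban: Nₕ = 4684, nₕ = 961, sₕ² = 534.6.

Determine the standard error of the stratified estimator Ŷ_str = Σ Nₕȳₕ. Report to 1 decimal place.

Var(Ŷ_str) = Σₕ Nₕ²(1 − fₕ)sₕ²/nₕ.
Rural: 10055²·(1 − 2428/10055)·122/2428 = 3.8534255 × 10^6.
Suburban: 12950²·(1 − 1897/12950)·937.9/1897 = 7.0768362 × 10^7.
Urban: 4684²·(1 − 961/4684)·534.6/961 = 9.7009773 × 10^6.
Sum = 8.4322765 × 10^7.
SE = √(8.4322765 × 10^7) = 9182.7.

9182.7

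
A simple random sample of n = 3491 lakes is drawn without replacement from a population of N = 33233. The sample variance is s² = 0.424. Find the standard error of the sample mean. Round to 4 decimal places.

Under SRS without replacement, Var(ȳ) = (1 − f)·s²/n with f = n/N = 3491/33233 = 0.10504619.
Var(ȳ) = (1 − 0.10504619)·0.424/3491 = 0.89495381·1.2145517 × 10^-4 = 1.0869677 × 10^-4.
SE(ȳ) = √(1.0869677 × 10^-4) = 0.0104.

0.0104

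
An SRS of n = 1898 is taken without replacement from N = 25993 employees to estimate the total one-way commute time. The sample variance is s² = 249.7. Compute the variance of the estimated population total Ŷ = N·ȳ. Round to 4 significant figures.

Var(Ŷ) = N²·Var(ȳ) = N²·(1 − n/N)·s²/n.
f = 1898/25993 = 0.07301966; Var(ȳ) = 0.92698034·249.7/1898 = 0.1219531.
Var(Ŷ) = 25993² · 0.1219531 = 8.2395911 × 10^7.

8.240 × 10^7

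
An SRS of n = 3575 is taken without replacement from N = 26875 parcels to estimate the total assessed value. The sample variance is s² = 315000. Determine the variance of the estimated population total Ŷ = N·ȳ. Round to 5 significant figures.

Var(Ŷ) = N²·Var(ȳ) = N²·(1 − n/N)·s²/n.
f = 3575/26875 = 0.13302326; Var(ȳ) = 0.86697674·315000/3575 = 76.390958.
Var(Ŷ) = 26875² · 76.390958 = 5.5174563 × 10^10.

5.5175 × 10^10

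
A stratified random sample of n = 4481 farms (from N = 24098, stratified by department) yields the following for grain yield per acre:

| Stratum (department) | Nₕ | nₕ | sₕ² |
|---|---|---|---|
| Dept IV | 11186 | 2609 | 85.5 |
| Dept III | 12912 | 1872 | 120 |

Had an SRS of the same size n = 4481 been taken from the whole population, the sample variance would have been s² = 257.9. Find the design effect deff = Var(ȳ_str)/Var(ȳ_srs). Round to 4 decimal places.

Var(ȳ_str) = Σ Wₕ²(1−fₕ)sₕ²/nₕ with Wₕ = Nₕ/24098:
  Dept IV: (11186/24098)²·(1−2609/11186)·85.5/2609 = 0.0054142744
  Dept III: (12912/24098)²·(1−1872/12912)·120/1872 = 0.015735335
  → Var(ȳ_str) = 0.021149609.
Var(ȳ_srs) = (1 − 4481/24098)·257.9/4481 = 0.046851984.
deff = 0.021149609 / 0.046851984 = 0.4514.

0.4514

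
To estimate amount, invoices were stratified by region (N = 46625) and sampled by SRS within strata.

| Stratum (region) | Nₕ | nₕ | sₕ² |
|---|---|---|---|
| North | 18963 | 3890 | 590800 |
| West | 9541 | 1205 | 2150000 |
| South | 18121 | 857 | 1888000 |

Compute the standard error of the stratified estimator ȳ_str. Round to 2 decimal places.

20.06

Var(ȳ_str) = Σₕ Wₕ²(1 − fₕ)sₕ²/nₕ with Wₕ = Nₕ/N, N = 46625.
North: Wₕ = 0.40671314; term = 0.40671314²·(1 − 0.20513632)·590800/3890 = 19.969167.
West: Wₕ = 0.20463271; term = 0.20463271²·(1 − 0.12629703)·2150000/1205 = 65.277772.
South: Wₕ = 0.38865416; term = 0.38865416²·(1 − 0.04729320)·1888000/857 = 317.03489.
Sum = 402.28183.
SE = √(402.28183) = 20.06.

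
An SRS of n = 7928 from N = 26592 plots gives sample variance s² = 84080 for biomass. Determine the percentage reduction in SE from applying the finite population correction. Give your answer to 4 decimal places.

16.2226

f = n/N = 7928/26592 = 0.29813478.
SE_no-fpc = √(s²/n) = 3.2566008; SE_fpc = √((1−f)s²/n) = 2.7282954.
Ratio = √(1−f) = 0.83777397. Reduction = 100·(1 − 0.83777397) = 16.2226%.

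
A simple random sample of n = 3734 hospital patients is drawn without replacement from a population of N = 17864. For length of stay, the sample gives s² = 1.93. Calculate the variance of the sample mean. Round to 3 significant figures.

Under SRS without replacement, Var(ȳ) = (1 − f)·s²/n with f = n/N = 3734/17864 = 0.20902373.
Var(ȳ) = (1 − 0.20902373)·1.93/3734 = 0.79097627·5.1687199 × 10^-4 = 4.0883347 × 10^-4.

4.09 × 10^-4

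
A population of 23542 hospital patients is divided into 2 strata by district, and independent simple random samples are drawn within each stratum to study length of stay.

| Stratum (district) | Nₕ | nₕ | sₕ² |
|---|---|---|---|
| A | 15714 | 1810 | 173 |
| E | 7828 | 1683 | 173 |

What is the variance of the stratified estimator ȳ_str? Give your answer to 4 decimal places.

0.0466

Var(ȳ_str) = Σₕ Wₕ²(1 − fₕ)sₕ²/nₕ with Wₕ = Nₕ/N, N = 23542.
A: Wₕ = 0.66748789; term = 0.66748789²·(1 − 0.11518391)·173/1810 = 0.03767969.
E: Wₕ = 0.33251211; term = 0.33251211²·(1 − 0.21499745)·173/1683 = 0.0089217075.
Sum = 0.046601398.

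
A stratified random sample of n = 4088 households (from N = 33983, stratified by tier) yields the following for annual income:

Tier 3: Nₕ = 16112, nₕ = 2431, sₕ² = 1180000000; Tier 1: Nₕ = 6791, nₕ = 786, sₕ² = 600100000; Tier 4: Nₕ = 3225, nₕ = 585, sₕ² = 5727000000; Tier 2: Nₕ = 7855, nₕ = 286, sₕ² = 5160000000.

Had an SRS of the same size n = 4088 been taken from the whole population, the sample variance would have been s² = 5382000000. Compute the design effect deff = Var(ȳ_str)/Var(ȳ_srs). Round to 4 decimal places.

0.9676

Var(ȳ_str) = Σ Wₕ²(1−fₕ)sₕ²/nₕ with Wₕ = Nₕ/33983:
  Tier 3: (16112/33983)²·(1−2431/16112)·1180000000/2431 = 92649.038
  Tier 1: (6791/33983)²·(1−786/6791)·600100000/786 = 26960.28
  Tier 4: (3225/33983)²·(1−585/3225)·5727000000/585 = 72174.126
  Tier 2: (7855/33983)²·(1−286/7855)·5160000000/286 = 928848.6
  → Var(ȳ_str) = 1.120632 × 10^6.
Var(ȳ_srs) = (1 − 4088/33983)·5382000000/4088 = 1.1581629 × 10^6.
deff = (1.120632 × 10^6) / (1.1581629 × 10^6) = 0.9676.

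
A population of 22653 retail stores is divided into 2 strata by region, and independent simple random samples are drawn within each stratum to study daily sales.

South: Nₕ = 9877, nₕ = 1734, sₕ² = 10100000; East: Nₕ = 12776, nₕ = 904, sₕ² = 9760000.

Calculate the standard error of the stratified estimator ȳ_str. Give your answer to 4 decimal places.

64.0631

Var(ȳ_str) = Σₕ Wₕ²(1 − fₕ)sₕ²/nₕ with Wₕ = Nₕ/N, N = 22653.
South: Wₕ = 0.43601289; term = 0.43601289²·(1 − 0.17555938)·10100000/1734 = 912.91495.
East: Wₕ = 0.56398711; term = 0.56398711²·(1 − 0.07075767)·9760000/904 = 3191.1611.
Sum = 4104.0761.
SE = √(4104.0761) = 64.0631.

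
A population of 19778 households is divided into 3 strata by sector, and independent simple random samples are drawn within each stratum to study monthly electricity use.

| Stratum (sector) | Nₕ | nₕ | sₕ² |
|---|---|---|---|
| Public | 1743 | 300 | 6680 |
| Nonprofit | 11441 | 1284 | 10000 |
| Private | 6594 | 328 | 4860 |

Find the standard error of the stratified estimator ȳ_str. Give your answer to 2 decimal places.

Var(ȳ_str) = Σₕ Wₕ²(1 − fₕ)sₕ²/nₕ with Wₕ = Nₕ/N, N = 19778.
Public: Wₕ = 0.08812822; term = 0.08812822²·(1 − 0.17211704)·6680/300 = 0.14317071.
Nonprofit: Wₕ = 0.57847103; term = 0.57847103²·(1 − 0.11222795)·10000/1284 = 2.3136607.
Private: Wₕ = 0.33340075; term = 0.33340075²·(1 − 0.04974219)·4860/328 = 1.5650817.
Sum = 4.0219131.
SE = √(4.0219131) = 2.01.

2.01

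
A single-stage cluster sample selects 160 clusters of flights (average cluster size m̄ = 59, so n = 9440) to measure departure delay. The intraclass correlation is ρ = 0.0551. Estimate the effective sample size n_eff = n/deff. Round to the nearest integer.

deff = 1 + (59 − 1)·0.0551 = 1 + 3.1958 = 4.1958.
n_eff = 9440 / 4.1958 = 2250.

2250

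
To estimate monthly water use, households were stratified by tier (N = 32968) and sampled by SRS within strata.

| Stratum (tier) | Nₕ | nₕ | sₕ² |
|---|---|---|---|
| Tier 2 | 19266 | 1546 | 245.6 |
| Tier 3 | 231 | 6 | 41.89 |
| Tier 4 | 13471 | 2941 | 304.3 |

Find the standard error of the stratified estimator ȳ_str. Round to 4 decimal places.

Var(ȳ_str) = Σₕ Wₕ²(1 − fₕ)sₕ²/nₕ with Wₕ = Nₕ/N, N = 32968.
Tier 2: Wₕ = 0.58438486; term = 0.58438486²·(1 − 0.08024499)·245.6/1546 = 0.049898667.
Tier 3: Wₕ = 0.00700679; term = 0.00700679²·(1 − 0.02597403)·41.89/6 = 3.3386309 × 10^-4.
Tier 4: Wₕ = 0.40860835; term = 0.40860835²·(1 − 0.21832084)·304.3/2941 = 0.013503611.
Sum = 0.063736141.
SE = √(0.063736141) = 0.2525.

0.2525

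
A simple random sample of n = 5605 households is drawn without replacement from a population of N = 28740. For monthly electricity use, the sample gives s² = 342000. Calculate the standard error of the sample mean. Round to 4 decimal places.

7.0084

Under SRS without replacement, Var(ȳ) = (1 − f)·s²/n with f = n/N = 5605/28740 = 0.19502436.
Var(ȳ) = (1 − 0.19502436)·342000/5605 = 0.80497564·61.016949 = 49.117158.
SE(ȳ) = √(49.117158) = 7.0084.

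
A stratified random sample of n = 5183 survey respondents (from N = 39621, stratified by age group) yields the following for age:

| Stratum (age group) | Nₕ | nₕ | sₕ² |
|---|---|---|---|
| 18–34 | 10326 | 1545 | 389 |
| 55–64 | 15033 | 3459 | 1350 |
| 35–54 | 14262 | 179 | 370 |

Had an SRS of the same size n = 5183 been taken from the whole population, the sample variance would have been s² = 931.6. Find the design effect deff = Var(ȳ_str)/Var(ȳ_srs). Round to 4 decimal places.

2.0628

Var(ȳ_str) = Σ Wₕ²(1−fₕ)sₕ²/nₕ with Wₕ = Nₕ/39621:
  18–34: (10326/39621)²·(1−1545/10326)·389/1545 = 0.014542744
  55–64: (15033/39621)²·(1−3459/15033)·1350/3459 = 0.043257506
  35–54: (14262/39621)²·(1−179/14262)·370/179 = 0.26446819
  → Var(ȳ_str) = 0.32226844.
Var(ȳ_srs) = (1 − 5183/39621)·931.6/5183 = 0.15622868.
deff = 0.32226844 / 0.15622868 = 2.0628.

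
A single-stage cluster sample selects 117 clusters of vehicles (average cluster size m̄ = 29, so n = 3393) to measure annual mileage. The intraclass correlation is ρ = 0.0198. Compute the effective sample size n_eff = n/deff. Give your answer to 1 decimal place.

deff = 1 + (29 − 1)·0.0198 = 1 + 0.5544 = 1.5544.
n_eff = 3393 / 1.5544 = 2182.8.

2182.8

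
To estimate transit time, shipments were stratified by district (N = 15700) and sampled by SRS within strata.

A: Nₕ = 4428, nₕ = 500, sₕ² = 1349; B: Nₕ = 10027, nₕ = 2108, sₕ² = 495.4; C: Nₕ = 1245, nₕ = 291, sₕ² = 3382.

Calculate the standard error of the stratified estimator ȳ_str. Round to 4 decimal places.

0.5675

Var(ȳ_str) = Σₕ Wₕ²(1 − fₕ)sₕ²/nₕ with Wₕ = Nₕ/N, N = 15700.
A: Wₕ = 0.28203822; term = 0.28203822²·(1 − 0.11291780)·1349/500 = 0.19038018.
B: Wₕ = 0.63866242; term = 0.63866242²·(1 − 0.21023237)·495.4/2108 = 0.075705503.
C: Wₕ = 0.07929936; term = 0.07929936²·(1 − 0.23373494)·3382/291 = 0.05600142.
Sum = 0.3220871.
SE = √(0.3220871) = 0.5675.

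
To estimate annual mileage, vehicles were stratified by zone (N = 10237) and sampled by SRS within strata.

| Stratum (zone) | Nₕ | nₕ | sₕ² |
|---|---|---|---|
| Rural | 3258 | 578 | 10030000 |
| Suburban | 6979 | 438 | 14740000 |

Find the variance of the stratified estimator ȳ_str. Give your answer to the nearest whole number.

16105

Var(ȳ_str) = Σₕ Wₕ²(1 − fₕ)sₕ²/nₕ with Wₕ = Nₕ/N, N = 10237.
Rural: Wₕ = 0.31825730; term = 0.31825730²·(1 − 0.17740945)·10030000/578 = 1445.8178.
Suburban: Wₕ = 0.68174270; term = 0.68174270²·(1 − 0.06275971)·14740000/438 = 14659.37.
Sum = 16105.188.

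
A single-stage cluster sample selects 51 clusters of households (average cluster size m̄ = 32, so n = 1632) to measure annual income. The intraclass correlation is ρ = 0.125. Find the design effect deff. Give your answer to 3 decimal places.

4.875

deff = 1 + (32 − 1)·0.125 = 1 + 3.875 = 4.875.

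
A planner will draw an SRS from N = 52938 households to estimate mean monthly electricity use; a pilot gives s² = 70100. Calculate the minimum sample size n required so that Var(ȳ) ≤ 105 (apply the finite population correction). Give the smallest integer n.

660

Without fpc, n₀ = s²/D = 70100/105 = 667.6190.
With fpc, (1 − n/N)·s²/n ≤ D requires n ≥ n₀/(1 + n₀/N) = 667.6190/(1 + 667.6190/52938) = 659.3043.
Rounding up, n = 660.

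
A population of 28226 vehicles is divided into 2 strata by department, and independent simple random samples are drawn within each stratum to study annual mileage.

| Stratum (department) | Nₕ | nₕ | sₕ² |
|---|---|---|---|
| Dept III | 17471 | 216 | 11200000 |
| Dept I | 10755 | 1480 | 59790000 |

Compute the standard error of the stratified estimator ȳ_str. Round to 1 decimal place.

Var(ȳ_str) = Σₕ Wₕ²(1 − fₕ)sₕ²/nₕ with Wₕ = Nₕ/N, N = 28226.
Dept III: Wₕ = 0.61896833; term = 0.61896833²·(1 − 0.01236334)·11200000/216 = 19619.969.
Dept I: Wₕ = 0.38103167; term = 0.38103167²·(1 − 0.13761041)·59790000/1480 = 5058.1592.
Sum = 24678.128.
SE = √(24678.128) = 157.1.

157.1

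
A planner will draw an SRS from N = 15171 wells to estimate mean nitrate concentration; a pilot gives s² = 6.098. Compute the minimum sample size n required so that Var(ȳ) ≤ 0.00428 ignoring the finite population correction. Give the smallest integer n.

Without fpc, n₀ = s²/D = 6.098/0.00428 = 1424.7664.
Rounding up, n = 1425.

1425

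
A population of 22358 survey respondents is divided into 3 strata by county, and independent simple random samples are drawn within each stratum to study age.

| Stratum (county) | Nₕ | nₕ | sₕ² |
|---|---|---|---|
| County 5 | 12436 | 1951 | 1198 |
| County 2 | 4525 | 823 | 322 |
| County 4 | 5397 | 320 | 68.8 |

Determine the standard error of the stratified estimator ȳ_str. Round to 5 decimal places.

Var(ȳ_str) = Σₕ Wₕ²(1 − fₕ)sₕ²/nₕ with Wₕ = Nₕ/N, N = 22358.
County 5: Wₕ = 0.55622149; term = 0.55622149²·(1 − 0.15688324)·1198/1951 = 0.1601706.
County 2: Wₕ = 0.20238841; term = 0.20238841²·(1 − 0.18187845)·322/823 = 0.013111281.
County 4: Wₕ = 0.24139011; term = 0.24139011²·(1 − 0.05929220)·68.8/320 = 0.011785069.
Sum = 0.18506695.
SE = √(0.18506695) = 0.43019.

0.43019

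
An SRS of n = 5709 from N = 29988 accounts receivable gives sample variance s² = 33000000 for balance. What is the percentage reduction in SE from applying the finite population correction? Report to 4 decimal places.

10.0209

f = n/N = 5709/29988 = 0.19037615.
SE_no-fpc = √(s²/n) = 76.028592; SE_fpc = √((1−f)s²/n) = 68.409843.
Ratio = √(1−f) = 0.89979100. Reduction = 100·(1 − 0.89979100) = 10.0209%.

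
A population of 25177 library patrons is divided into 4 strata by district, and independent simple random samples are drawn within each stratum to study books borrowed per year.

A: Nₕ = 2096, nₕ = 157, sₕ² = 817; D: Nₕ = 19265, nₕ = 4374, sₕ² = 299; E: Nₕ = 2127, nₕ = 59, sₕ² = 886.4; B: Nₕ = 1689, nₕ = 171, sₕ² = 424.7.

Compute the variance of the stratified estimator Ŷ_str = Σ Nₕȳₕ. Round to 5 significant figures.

1.1321 × 10^8

Var(Ŷ_str) = Σₕ Nₕ²(1 − fₕ)sₕ²/nₕ.
A: 2096²·(1 − 157/2096)·817/157 = 2.1149081 × 10^7.
D: 19265²·(1 − 4374/19265)·299/4374 = 1.9610347 × 10^7.
E: 2127²·(1 − 59/2127)·886.4/59 = 6.6083914 × 10^7.
B: 1689²·(1 − 171/1689)·424.7/171 = 6.367773 × 10^6.
Sum = 1.1321112 × 10^8.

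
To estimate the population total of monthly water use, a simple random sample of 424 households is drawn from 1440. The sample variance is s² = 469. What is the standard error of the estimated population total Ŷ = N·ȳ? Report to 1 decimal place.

Var(Ŷ) = N²·Var(ȳ) = N²·(1 − n/N)·s²/n.
f = 424/1440 = 0.29444444; Var(ȳ) = 0.70555556·469/424 = 0.78043763.
Var(Ŷ) = 1440² · 0.78043763 = 1.6183155 × 10^6.
SE(Ŷ) = √(1.6183155 × 10^6) = 1272.1.

1272.1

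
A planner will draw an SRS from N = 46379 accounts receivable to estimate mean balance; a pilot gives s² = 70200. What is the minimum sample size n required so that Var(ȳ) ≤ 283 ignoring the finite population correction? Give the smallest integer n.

249

Without fpc, n₀ = s²/D = 70200/283 = 248.0565.
Rounding up, n = 249.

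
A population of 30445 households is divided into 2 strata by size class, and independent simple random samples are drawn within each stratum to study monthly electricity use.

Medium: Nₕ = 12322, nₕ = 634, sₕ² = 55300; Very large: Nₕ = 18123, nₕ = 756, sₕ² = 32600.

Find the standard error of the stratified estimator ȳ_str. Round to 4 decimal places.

Var(ȳ_str) = Σₕ Wₕ²(1 − fₕ)sₕ²/nₕ with Wₕ = Nₕ/N, N = 30445.
Medium: Wₕ = 0.40472984; term = 0.40472984²·(1 − 0.05145269)·55300/634 = 13.552684.
Very large: Wₕ = 0.59527016; term = 0.59527016²·(1 − 0.04171495)·32600/756 = 14.642618.
Sum = 28.195302.
SE = √(28.195302) = 5.3099.

5.3099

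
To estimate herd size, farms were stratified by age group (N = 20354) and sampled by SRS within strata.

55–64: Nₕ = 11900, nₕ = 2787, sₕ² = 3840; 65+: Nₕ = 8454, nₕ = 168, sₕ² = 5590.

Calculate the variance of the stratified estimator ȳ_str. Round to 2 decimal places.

Var(ȳ_str) = Σₕ Wₕ²(1 − fₕ)sₕ²/nₕ with Wₕ = Nₕ/N, N = 20354.
55–64: Wₕ = 0.58465167; term = 0.58465167²·(1 − 0.23420168)·3840/2787 = 0.36066421.
65+: Wₕ = 0.41534833; term = 0.41534833²·(1 − 0.01987225)·5590/168 = 5.6261351.
Sum = 5.9867993.

5.99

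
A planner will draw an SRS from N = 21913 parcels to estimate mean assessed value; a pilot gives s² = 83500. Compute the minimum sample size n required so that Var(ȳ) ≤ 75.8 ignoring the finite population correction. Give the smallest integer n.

1102

Without fpc, n₀ = s²/D = 83500/75.8 = 1101.5831.
Rounding up, n = 1102.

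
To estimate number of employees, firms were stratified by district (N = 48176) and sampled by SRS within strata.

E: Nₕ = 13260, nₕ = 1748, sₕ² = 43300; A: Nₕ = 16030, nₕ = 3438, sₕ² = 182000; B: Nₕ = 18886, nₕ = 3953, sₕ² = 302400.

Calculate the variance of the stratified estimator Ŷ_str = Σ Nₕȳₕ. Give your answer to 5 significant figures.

Var(Ŷ_str) = Σₕ Nₕ²(1 − fₕ)sₕ²/nₕ.
E: 13260²·(1 − 1748/13260)·43300/1748 = 3.7812969 × 10^9.
A: 16030²·(1 − 3438/16030)·182000/3438 = 1.0685473 × 10^10.
B: 18886²·(1 − 3953/18886)·302400/3953 = 2.1574564 × 10^10.
Sum = 3.6041334 × 10^10.

3.6041 × 10^10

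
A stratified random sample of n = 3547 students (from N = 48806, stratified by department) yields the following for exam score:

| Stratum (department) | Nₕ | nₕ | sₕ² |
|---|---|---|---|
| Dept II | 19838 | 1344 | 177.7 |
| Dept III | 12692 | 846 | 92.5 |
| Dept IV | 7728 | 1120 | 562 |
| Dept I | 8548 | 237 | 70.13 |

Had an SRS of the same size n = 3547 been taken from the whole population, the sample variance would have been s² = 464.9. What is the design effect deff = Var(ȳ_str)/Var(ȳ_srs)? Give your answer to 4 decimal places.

Var(ȳ_str) = Σ Wₕ²(1−fₕ)sₕ²/nₕ with Wₕ = Nₕ/48806:
  Dept II: (19838/48806)²·(1−1344/19838)·177.7/1344 = 0.020364346
  Dept III: (12692/48806)²·(1−846/12692)·92.5/846 = 0.0069012336
  Dept IV: (7728/48806)²·(1−1120/7728)·562/1120 = 0.010757442
  Dept I: (8548/48806)²·(1−237/8548)·70.13/237 = 0.0088252468
  → Var(ȳ_str) = 0.046848268.
Var(ȳ_srs) = (1 − 3547/48806)·464.9/3547 = 0.12154304.
deff = 0.046848268 / 0.12154304 = 0.3854.

0.3854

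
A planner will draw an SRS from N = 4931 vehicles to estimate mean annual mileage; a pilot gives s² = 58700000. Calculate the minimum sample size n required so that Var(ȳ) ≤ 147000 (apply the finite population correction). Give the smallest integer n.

Without fpc, n₀ = s²/D = 58700000/147000 = 399.3197.
With fpc, (1 − n/N)·s²/n ≤ D requires n ≥ n₀/(1 + n₀/N) = 399.3197/(1 + 399.3197/4931) = 369.4048.
Rounding up, n = 370.

370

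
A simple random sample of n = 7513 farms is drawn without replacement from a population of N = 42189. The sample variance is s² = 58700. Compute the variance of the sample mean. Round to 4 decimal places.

Under SRS without replacement, Var(ȳ) = (1 − f)·s²/n with f = n/N = 7513/42189 = 0.17807959.
Var(ȳ) = (1 − 0.17807959)·58700/7513 = 0.82192041·7.8131239 = 6.421766.

6.4218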